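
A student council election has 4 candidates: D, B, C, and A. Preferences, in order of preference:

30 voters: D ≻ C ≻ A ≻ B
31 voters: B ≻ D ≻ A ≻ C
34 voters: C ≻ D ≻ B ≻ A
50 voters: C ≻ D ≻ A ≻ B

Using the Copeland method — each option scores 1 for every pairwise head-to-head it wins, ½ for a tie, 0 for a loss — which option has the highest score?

D: beats B and A; loses to C → score 2.
B: loses to D, C, and A → score 0.
C: beats D, B, and A → score 3.
A: beats B; loses to D and C → score 1.
C has the best pairwise record.

C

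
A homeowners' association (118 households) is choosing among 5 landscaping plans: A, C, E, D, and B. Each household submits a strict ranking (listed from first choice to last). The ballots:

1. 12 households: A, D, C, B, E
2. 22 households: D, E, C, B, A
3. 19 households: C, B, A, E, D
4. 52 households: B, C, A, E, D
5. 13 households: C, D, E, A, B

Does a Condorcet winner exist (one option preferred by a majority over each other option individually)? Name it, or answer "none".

C vs A: 106–12 for C.
C vs E: 96–22 for C.
C vs D: 84–34 for C.
C vs B: 66–52 for C.
C beats every other option head-to-head.

C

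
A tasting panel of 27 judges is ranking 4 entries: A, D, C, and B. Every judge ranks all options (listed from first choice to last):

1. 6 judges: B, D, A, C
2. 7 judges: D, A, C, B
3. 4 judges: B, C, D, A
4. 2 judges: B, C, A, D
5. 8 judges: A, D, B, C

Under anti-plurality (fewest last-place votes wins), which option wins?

D

Last-place votes: A 4, D 2, C 14, B 7.
D is ranked last by the fewest voters, so D wins.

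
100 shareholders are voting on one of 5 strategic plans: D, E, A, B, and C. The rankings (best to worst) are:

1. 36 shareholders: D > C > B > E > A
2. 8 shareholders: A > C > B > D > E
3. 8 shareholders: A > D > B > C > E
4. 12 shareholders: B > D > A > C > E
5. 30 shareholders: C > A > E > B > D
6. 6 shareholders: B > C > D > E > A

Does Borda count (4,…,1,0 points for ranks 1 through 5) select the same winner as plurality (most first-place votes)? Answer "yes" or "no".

Borda — scores: D 224, E 102, A 178, B 206, C 290. Winner: C.
Plurality — first-place votes: D 36, E 0, A 16, B 18, C 30. Winner: D.
The two methods disagree.

no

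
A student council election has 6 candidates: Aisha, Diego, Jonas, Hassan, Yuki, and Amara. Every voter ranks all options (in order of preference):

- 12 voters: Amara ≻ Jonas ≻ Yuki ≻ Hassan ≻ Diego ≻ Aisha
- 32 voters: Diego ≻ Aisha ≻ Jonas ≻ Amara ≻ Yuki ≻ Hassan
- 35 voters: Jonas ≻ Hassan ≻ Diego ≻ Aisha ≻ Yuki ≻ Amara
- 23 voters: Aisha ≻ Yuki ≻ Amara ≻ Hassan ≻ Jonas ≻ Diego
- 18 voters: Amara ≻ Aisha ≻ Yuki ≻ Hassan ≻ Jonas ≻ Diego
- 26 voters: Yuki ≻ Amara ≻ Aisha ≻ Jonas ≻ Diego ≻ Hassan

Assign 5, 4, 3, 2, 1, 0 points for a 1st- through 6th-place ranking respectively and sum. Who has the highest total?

Aisha

Aisha: 12·0 + 32·4 + 35·2 + 23·5 + 18·4 + 26·3 = 463
Diego: 12·1 + 32·5 + 35·3 + 23·0 + 18·0 + 26·1 = 303
Jonas: 12·4 + 32·3 + 35·5 + 23·1 + 18·1 + 26·2 = 412
Hassan: 12·2 + 32·0 + 35·4 + 23·2 + 18·2 + 26·0 = 246
Yuki: 12·3 + 32·1 + 35·1 + 23·4 + 18·3 + 26·5 = 379
Amara: 12·5 + 32·2 + 35·0 + 23·3 + 18·5 + 26·4 = 387
Aisha has the highest Borda score (463).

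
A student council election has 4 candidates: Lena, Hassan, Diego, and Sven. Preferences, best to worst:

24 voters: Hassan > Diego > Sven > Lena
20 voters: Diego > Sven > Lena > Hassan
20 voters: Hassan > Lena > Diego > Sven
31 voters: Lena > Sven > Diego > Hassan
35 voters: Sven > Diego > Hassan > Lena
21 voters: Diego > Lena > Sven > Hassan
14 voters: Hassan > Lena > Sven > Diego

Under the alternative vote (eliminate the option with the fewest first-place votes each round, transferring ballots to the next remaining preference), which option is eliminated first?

Lena

Round 1: Lena 31, Hassan 58, Diego 41, Sven 35. Eliminate Lena.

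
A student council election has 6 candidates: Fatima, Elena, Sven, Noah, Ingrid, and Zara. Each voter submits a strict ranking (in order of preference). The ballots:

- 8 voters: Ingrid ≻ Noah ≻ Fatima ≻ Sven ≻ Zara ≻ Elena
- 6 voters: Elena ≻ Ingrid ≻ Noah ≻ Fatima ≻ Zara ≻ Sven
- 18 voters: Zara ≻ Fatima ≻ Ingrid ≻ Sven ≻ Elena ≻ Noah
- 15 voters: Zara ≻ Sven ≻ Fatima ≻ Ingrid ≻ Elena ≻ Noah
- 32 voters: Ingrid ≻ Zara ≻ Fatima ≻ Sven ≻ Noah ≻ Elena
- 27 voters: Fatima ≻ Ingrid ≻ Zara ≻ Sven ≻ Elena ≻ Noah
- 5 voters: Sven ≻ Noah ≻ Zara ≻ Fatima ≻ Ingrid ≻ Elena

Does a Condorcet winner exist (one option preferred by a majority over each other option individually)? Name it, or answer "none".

Checking pairwise contests:
Zara beats Fatima 70–41.
Fatima beats Elena 105–6.
Fatima beats Sven 91–20.
Fatima beats Noah 92–19.
Fatima beats Ingrid 65–46.
Ingrid beats Zara 73–38.
Every option loses at least one head-to-head, so there is no Condorcet winner.

none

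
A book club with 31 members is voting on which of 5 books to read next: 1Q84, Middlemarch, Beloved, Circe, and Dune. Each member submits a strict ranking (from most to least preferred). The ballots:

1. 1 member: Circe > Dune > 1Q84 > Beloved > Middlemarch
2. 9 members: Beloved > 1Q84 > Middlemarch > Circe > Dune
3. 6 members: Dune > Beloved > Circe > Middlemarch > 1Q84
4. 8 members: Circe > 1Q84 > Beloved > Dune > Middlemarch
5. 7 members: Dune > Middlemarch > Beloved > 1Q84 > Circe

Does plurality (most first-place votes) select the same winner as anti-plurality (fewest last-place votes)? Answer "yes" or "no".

no

Plurality — first-place votes: 1Q84 0, Middlemarch 0, Beloved 9, Circe 9, Dune 13. Winner: Dune.
Anti-plurality — last-place votes: 1Q84 6, Middlemarch 9, Beloved 0, Circe 7, Dune 9. Winner: Beloved.
The two methods disagree.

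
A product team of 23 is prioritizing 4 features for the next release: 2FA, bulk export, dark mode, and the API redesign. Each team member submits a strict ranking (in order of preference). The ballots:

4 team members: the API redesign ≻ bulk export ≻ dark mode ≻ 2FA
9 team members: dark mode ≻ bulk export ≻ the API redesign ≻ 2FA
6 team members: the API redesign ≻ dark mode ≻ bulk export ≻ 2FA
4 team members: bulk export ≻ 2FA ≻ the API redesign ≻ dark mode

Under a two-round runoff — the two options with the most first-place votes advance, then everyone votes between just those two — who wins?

the API redesign

Round 1 first-place votes: 2FA 0, bulk export 4, dark mode 9, the API redesign 10.
the API redesign and dark mode advance.
Runoff: the API redesign is preferred to dark mode by 14 voters; dark mode by 9.
the API redesign wins the runoff.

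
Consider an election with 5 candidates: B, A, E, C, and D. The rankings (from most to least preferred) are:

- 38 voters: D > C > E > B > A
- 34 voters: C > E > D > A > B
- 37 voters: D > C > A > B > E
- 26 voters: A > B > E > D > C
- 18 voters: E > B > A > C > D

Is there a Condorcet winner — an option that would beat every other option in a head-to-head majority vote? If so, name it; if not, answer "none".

Checking pairwise contests:
A beats B 97–56.
E beats A 90–63.
C beats E 109–44.
D beats C 101–52.
E beats D 78–75.
Every option loses at least one head-to-head, so there is no Condorcet winner.

none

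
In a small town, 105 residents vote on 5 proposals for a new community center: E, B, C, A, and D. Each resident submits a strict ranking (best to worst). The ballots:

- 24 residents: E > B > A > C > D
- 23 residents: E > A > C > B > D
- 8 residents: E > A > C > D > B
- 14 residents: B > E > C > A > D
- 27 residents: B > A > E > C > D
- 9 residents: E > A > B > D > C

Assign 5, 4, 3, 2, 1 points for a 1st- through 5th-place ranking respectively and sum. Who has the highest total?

E

E: 24·5 + 23·5 + 8·5 + 14·4 + 27·3 + 9·5 = 457
B: 24·4 + 23·2 + 8·1 + 14·5 + 27·5 + 9·3 = 382
C: 24·2 + 23·3 + 8·3 + 14·3 + 27·2 + 9·1 = 246
A: 24·3 + 23·4 + 8·4 + 14·2 + 27·4 + 9·4 = 368
D: 24·1 + 23·1 + 8·2 + 14·1 + 27·1 + 9·2 = 122
E has the highest Borda score (457).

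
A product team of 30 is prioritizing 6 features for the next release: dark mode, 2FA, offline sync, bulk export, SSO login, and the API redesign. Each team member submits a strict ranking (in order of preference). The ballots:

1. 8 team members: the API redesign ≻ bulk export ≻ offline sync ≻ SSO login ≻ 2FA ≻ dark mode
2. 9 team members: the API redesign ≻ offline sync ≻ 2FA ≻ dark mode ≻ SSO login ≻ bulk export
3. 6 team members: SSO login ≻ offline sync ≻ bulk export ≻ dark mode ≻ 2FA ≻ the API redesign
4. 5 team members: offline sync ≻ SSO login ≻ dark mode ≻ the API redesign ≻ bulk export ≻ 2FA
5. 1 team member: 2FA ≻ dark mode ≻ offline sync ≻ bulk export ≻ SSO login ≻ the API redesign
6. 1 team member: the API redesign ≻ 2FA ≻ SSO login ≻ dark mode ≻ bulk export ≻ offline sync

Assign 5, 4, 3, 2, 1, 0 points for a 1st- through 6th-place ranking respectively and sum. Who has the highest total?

dark mode: 8·0 + 9·2 + 6·2 + 5·3 + 1·4 + 1·2 = 51
2FA: 8·1 + 9·3 + 6·1 + 5·0 + 1·5 + 1·4 = 50
offline sync: 8·3 + 9·4 + 6·4 + 5·5 + 1·3 + 1·0 = 112
bulk export: 8·4 + 9·0 + 6·3 + 5·1 + 1·2 + 1·1 = 58
SSO login: 8·2 + 9·1 + 6·5 + 5·4 + 1·1 + 1·3 = 79
the API redesign: 8·5 + 9·5 + 6·0 + 5·2 + 1·0 + 1·5 = 100
offline sync has the highest Borda score (112).

offline sync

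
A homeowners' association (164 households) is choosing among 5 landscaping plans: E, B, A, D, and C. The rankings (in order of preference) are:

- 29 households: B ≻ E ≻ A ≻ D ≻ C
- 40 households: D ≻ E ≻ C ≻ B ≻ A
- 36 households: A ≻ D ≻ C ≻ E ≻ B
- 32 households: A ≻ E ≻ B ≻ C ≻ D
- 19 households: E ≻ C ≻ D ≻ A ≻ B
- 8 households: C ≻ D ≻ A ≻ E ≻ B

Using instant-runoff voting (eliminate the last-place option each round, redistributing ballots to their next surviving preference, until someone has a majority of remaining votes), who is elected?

A

Round 1: E 19, B 29, A 68, D 40, C 8. Eliminate C.
Round 2: E 19, B 29, A 68, D 48. Eliminate E.
Round 3: B 29, A 68, D 67. Eliminate B.
Round 4: A 97, D 67. A has a majority.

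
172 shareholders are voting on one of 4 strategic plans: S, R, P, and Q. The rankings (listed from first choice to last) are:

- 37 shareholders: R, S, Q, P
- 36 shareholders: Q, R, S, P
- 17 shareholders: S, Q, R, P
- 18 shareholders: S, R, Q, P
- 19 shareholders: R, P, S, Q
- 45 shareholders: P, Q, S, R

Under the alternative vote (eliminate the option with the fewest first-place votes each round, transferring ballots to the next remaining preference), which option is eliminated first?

Round 1: S 35, R 56, P 45, Q 36. Eliminate S.

S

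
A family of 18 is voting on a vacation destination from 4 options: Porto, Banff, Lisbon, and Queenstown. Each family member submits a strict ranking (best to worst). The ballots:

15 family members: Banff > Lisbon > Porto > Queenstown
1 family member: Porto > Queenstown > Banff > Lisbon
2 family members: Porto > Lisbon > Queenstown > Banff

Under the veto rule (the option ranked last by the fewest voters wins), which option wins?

Porto

Last-place votes: Porto 0, Banff 2, Lisbon 1, Queenstown 15.
Porto is ranked last by the fewest voters, so Porto wins.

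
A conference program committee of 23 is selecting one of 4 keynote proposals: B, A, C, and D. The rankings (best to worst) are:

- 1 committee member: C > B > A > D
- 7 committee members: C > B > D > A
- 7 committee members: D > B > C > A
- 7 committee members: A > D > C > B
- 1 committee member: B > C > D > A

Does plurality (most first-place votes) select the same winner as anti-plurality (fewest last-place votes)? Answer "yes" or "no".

yes

Plurality — first-place votes: B 1, A 7, C 8, D 7. Winner: C.
Anti-plurality — last-place votes: B 7, A 15, C 0, D 1. Winner: C.
The two methods agree.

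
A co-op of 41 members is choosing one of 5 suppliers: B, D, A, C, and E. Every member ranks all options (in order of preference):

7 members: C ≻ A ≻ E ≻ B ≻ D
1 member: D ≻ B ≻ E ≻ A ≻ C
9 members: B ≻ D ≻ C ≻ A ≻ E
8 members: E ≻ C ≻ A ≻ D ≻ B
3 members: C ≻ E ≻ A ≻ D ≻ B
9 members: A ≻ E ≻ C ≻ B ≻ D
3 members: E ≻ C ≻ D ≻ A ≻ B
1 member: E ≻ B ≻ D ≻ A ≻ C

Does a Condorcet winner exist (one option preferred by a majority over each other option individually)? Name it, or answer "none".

none

Checking pairwise contests:
A beats B 30–11.
B beats D 26–15.
C beats A 30–11.
E beats C 22–19.
A beats E 25–16.
Every option loses at least one head-to-head, so there is no Condorcet winner.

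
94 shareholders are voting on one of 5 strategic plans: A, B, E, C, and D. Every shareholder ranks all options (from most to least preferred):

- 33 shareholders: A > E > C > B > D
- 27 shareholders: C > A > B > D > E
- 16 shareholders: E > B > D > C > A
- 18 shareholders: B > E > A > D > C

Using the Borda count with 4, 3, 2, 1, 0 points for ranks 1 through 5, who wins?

A

A: 33·4 + 27·3 + 16·0 + 18·2 = 249
B: 33·1 + 27·2 + 16·3 + 18·4 = 207
E: 33·3 + 27·0 + 16·4 + 18·3 = 217
C: 33·2 + 27·4 + 16·1 + 18·0 = 190
D: 33·0 + 27·1 + 16·2 + 18·1 = 77
A has the highest Borda score (249).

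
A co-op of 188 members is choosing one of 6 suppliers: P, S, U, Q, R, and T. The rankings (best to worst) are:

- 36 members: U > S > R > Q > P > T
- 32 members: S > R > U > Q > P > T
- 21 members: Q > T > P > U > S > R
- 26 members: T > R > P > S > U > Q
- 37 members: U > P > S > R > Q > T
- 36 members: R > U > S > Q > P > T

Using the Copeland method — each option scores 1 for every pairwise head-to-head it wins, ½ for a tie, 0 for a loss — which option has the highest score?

U

P: beats T; loses to S, U, Q, and R → score 1.
S: beats P, Q, R, and T; loses to U → score 4.
U: beats P, S, Q, and T; ties R → score 4.5.
Q: beats P and T; loses to S, U, and R → score 2.
R: beats P, Q, and T; ties U; loses to S → score 3.5.
T: loses to P, S, U, Q, and R → score 0.
U has the best pairwise record.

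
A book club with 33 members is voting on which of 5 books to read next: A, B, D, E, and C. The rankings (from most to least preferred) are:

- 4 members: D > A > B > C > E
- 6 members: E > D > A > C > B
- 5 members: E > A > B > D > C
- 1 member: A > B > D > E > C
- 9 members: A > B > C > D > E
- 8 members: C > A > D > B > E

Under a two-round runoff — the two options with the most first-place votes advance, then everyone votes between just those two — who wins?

Round 1 first-place votes: A 10, B 0, D 4, E 11, C 8.
E and A advance.
Runoff: E is preferred to A by 11 voters; A by 22.
A wins the runoff.

A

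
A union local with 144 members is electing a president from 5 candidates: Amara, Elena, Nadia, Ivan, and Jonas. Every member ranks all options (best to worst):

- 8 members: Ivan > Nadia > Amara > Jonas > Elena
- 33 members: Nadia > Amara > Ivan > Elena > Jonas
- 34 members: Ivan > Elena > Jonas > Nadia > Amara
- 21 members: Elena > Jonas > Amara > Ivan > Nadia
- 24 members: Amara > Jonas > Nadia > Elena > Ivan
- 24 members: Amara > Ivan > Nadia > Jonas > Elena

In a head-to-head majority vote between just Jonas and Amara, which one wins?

Amara

Voters preferring Jonas to Amara: 55; preferring Amara to Jonas: 89.
Amara wins the head-to-head.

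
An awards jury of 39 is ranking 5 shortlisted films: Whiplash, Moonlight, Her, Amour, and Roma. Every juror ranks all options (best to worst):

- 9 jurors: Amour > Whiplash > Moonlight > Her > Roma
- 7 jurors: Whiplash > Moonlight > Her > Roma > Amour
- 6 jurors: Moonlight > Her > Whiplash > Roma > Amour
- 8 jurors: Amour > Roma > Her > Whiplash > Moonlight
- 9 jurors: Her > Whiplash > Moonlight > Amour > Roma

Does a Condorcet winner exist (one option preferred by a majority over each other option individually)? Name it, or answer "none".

Checking pairwise contests:
Her beats Whiplash 23–16.
Whiplash beats Moonlight 33–6.
Moonlight beats Her 22–17.
Whiplash beats Amour 22–17.
Whiplash beats Roma 31–8.
Every option loses at least one head-to-head, so there is no Condorcet winner.

none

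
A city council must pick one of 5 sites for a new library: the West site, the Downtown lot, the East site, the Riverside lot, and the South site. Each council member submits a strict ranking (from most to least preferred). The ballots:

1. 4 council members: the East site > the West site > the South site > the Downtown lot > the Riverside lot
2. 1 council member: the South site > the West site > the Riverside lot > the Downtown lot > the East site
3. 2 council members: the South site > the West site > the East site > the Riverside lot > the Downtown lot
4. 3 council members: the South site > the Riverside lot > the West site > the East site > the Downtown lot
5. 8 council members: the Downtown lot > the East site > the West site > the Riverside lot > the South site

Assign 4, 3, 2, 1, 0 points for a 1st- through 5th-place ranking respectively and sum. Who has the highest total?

the West site: 4·3 + 1·3 + 2·3 + 3·2 + 8·2 = 43
the Downtown lot: 4·1 + 1·1 + 2·0 + 3·0 + 8·4 = 37
the East site: 4·4 + 1·0 + 2·2 + 3·1 + 8·3 = 47
the Riverside lot: 4·0 + 1·2 + 2·1 + 3·3 + 8·1 = 21
the South site: 4·2 + 1·4 + 2·4 + 3·4 + 8·0 = 32
the East site has the highest Borda score (47).

the East site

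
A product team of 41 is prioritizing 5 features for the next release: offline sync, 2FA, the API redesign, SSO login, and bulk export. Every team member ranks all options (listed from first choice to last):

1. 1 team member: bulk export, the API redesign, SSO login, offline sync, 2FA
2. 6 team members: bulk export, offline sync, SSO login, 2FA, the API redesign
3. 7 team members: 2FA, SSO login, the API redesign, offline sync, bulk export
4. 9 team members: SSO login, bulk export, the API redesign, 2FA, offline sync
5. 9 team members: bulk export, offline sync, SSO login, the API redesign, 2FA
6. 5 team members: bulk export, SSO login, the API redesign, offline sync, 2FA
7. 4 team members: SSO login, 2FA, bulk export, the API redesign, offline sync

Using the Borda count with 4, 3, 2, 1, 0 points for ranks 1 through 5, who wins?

offline sync: 1·1 + 6·3 + 7·1 + 9·0 + 9·3 + 5·1 + 4·0 = 58
2FA: 1·0 + 6·1 + 7·4 + 9·1 + 9·0 + 5·0 + 4·3 = 55
the API redesign: 1·3 + 6·0 + 7·2 + 9·2 + 9·1 + 5·2 + 4·1 = 58
SSO login: 1·2 + 6·2 + 7·3 + 9·4 + 9·2 + 5·3 + 4·4 = 120
bulk export: 1·4 + 6·4 + 7·0 + 9·3 + 9·4 + 5·4 + 4·2 = 119
SSO login has the highest Borda score (120).

SSO login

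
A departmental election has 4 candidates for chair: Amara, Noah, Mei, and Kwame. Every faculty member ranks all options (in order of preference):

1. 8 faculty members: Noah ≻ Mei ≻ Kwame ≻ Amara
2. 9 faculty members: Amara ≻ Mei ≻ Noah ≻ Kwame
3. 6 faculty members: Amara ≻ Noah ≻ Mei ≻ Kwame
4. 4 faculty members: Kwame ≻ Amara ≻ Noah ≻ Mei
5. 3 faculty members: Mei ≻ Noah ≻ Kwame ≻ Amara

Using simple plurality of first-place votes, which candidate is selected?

First-place votes: Amara 15, Noah 8, Mei 3, Kwame 4.
Amara has the most first-place votes.

Amara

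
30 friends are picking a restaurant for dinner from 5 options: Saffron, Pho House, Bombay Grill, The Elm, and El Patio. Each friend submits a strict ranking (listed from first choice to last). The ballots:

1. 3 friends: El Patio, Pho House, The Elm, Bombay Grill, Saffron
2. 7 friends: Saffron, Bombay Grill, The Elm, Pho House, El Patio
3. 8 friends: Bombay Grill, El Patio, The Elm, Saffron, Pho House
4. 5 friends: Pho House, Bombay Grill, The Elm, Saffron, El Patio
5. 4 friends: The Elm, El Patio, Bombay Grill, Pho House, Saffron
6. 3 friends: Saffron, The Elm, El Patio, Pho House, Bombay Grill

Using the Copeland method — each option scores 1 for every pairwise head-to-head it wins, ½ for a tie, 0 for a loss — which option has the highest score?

Saffron: beats Pho House; ties El Patio; loses to Bombay Grill and The Elm → score 1.5.
Pho House: loses to Saffron, Bombay Grill, The Elm, and El Patio → score 0.
Bombay Grill: beats Saffron, Pho House, The Elm, and El Patio → score 4.
The Elm: beats Saffron, Pho House, and El Patio; loses to Bombay Grill → score 3.
El Patio: beats Pho House; ties Saffron; loses to Bombay Grill and The Elm → score 1.5.
Bombay Grill has the best pairwise record.

Bombay Grill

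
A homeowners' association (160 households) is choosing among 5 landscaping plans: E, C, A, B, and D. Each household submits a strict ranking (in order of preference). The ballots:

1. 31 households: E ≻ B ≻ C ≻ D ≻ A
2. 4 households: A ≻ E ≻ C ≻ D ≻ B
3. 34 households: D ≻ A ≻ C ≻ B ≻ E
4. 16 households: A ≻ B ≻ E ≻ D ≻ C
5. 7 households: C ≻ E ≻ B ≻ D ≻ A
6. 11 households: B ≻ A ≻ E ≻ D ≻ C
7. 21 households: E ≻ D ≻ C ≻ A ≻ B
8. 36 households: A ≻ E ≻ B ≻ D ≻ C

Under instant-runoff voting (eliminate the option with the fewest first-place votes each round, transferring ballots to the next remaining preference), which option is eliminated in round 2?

B

Round 1: E 52, C 7, A 56, B 11, D 34. Eliminate C.
Round 2: E 59, A 56, B 11, D 34. Eliminate B.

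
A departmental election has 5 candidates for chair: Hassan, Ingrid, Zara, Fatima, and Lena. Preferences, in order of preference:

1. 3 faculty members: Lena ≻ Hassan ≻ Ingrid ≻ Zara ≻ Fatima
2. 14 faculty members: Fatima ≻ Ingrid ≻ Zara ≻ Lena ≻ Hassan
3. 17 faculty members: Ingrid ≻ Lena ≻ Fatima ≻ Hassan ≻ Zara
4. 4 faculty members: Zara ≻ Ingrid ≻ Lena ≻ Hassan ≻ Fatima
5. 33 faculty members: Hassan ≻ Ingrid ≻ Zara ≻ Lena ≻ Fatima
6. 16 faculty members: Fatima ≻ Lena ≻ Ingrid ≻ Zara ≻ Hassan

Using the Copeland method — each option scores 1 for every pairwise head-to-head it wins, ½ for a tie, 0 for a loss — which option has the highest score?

Ingrid

Hassan: beats Zara; loses to Ingrid, Fatima, and Lena → score 1.
Ingrid: beats Hassan, Zara, Fatima, and Lena → score 4.
Zara: beats Lena; loses to Hassan, Ingrid, and Fatima → score 1.
Fatima: beats Hassan and Zara; loses to Ingrid and Lena → score 2.
Lena: beats Hassan and Fatima; loses to Ingrid and Zara → score 2.
Ingrid has the best pairwise record.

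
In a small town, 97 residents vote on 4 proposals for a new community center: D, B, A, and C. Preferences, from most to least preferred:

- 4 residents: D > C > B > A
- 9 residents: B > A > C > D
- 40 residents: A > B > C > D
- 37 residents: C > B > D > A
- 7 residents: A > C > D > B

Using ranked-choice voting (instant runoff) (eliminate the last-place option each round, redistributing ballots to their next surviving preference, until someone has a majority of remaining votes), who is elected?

Round 1: D 4, B 9, A 47, C 37. Eliminate D.
Round 2: B 9, A 47, C 41. Eliminate B.
Round 3: A 56, C 41. A has a majority.

A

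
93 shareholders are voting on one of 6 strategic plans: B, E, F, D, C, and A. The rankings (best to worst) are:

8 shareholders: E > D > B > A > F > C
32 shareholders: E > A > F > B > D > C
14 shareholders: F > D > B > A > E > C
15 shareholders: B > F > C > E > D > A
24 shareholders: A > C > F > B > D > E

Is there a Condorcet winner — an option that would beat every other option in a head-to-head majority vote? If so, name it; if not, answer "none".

none

Checking pairwise contests:
F beats B 70–23.
B beats E 53–40.
A beats F 64–29.
B beats D 71–22.
B beats C 69–24.
E beats A 55–38.
Every option loses at least one head-to-head, so there is no Condorcet winner.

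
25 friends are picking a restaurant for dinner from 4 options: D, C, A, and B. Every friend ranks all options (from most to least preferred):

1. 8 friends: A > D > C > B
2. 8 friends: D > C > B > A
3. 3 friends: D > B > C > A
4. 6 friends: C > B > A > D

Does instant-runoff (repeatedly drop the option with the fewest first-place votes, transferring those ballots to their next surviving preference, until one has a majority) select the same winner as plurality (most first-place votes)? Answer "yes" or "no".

Instant-runoff — R1 D 11, C 6, A 8, B 0 (B out); R2 D 11, C 6, A 8 (C out); R3 D 11, A 14 (A winner). Winner: A.
Plurality — first-place votes: D 11, C 6, A 8, B 0. Winner: D.
The two methods disagree.

no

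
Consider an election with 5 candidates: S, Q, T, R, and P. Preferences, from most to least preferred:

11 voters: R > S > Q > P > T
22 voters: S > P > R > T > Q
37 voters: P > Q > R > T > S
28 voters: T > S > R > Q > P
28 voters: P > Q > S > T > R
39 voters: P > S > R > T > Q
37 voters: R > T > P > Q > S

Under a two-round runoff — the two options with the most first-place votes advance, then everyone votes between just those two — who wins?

Round 1 first-place votes: S 22, Q 0, T 28, R 48, P 104.
P and R advance.
Runoff: P is preferred to R by 126 voters; R by 76.
P wins the runoff.

P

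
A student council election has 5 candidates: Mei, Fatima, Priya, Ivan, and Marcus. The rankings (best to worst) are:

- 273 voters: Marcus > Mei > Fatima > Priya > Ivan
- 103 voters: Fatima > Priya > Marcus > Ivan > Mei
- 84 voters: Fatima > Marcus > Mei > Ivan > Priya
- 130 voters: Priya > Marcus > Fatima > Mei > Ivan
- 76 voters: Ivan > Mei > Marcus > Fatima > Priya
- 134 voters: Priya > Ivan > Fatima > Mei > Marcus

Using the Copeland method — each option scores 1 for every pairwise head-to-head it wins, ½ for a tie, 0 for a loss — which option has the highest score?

Mei: beats Priya and Ivan; loses to Fatima and Marcus → score 2.
Fatima: beats Mei, Priya, and Ivan; loses to Marcus → score 3.
Priya: beats Ivan; loses to Mei, Fatima, and Marcus → score 1.
Ivan: loses to Mei, Fatima, Priya, and Marcus → score 0.
Marcus: beats Mei, Fatima, Priya, and Ivan → score 4.
Marcus has the best pairwise record.

Marcus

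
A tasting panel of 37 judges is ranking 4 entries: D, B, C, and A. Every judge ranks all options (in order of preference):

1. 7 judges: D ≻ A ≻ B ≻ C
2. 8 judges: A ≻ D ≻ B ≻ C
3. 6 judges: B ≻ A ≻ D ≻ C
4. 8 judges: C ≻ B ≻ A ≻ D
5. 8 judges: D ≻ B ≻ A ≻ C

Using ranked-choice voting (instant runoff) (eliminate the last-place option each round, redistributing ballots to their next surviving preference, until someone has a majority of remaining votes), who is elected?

Round 1: D 15, B 6, C 8, A 8. Eliminate B.
Round 2: D 15, C 8, A 14. Eliminate C.
Round 3: D 15, A 22. A has a majority.

A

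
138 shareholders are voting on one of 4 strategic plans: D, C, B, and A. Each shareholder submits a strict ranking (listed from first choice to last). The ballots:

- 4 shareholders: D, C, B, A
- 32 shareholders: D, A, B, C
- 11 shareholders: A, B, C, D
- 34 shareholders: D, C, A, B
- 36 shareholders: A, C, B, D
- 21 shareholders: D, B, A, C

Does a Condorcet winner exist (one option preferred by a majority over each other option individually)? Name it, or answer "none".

D

D vs C: 91–47 for D.
D vs B: 91–47 for D.
D vs A: 91–47 for D.
D beats every other option head-to-head.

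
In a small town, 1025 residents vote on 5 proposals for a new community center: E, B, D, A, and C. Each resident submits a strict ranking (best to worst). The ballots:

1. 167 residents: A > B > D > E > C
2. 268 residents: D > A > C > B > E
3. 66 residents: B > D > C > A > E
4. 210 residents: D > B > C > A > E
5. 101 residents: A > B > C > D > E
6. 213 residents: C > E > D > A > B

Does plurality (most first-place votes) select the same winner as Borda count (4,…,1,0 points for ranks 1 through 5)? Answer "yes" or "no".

Plurality — first-place votes: E 0, B 66, D 478, A 268, C 213. Winner: D.
Borda — scores: E 806, B 1966, D 2971, A 2365, C 2142. Winner: D.
The two methods agree.

yes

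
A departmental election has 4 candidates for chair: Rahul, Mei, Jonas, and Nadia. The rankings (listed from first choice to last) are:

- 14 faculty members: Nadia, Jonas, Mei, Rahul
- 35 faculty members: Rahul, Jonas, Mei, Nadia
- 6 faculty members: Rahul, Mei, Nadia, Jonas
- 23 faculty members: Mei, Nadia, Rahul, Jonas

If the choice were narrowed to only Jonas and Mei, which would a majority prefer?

Jonas

Voters preferring Jonas to Mei: 49; preferring Mei to Jonas: 29.
Jonas wins the head-to-head.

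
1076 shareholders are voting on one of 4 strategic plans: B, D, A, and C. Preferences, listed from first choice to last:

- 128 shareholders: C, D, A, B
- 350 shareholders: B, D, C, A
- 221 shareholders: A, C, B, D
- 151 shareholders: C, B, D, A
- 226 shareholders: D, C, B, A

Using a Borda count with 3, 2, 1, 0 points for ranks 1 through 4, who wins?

B: 128·0 + 350·3 + 221·1 + 151·2 + 226·1 = 1799
D: 128·2 + 350·2 + 221·0 + 151·1 + 226·3 = 1785
A: 128·1 + 350·0 + 221·3 + 151·0 + 226·0 = 791
C: 128·3 + 350·1 + 221·2 + 151·3 + 226·2 = 2081
C has the highest Borda score (2081).

C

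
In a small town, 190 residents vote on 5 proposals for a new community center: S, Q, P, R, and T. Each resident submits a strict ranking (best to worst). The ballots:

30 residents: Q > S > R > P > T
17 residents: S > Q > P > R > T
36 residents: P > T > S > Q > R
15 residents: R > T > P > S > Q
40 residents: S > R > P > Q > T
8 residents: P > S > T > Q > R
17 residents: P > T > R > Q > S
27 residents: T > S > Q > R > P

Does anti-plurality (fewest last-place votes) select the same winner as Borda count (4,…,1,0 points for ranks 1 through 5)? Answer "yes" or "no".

Anti-plurality — last-place votes: S 17, Q 15, P 27, R 44, T 87. Winner: Q.
Borda — scores: S 510, Q 326, P 418, R 318, T 328. Winner: S.
The two methods disagree.

no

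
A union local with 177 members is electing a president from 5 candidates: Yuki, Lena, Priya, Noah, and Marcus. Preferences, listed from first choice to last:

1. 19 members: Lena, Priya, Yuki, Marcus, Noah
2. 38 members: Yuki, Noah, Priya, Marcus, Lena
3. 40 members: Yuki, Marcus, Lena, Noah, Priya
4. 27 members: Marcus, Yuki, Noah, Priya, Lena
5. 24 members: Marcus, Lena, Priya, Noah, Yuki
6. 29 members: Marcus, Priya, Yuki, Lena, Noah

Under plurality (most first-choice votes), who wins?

First-place votes: Yuki 78, Lena 19, Priya 0, Noah 0, Marcus 80.
Marcus has the most first-place votes.

Marcus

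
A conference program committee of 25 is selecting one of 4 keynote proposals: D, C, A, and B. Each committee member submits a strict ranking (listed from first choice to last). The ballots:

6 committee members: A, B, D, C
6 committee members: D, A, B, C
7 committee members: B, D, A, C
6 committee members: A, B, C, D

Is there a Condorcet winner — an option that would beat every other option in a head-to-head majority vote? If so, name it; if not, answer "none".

none

Checking pairwise contests:
B beats D 19–6.
D beats C 19–6.
D beats A 13–12.
A beats B 18–7.
Every option loses at least one head-to-head, so there is no Condorcet winner.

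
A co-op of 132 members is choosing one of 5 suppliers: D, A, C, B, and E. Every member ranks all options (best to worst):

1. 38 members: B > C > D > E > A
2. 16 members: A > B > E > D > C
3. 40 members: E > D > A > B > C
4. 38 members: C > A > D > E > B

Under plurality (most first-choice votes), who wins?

First-place votes: D 0, A 16, C 38, B 38, E 40.
E has the most first-place votes.

E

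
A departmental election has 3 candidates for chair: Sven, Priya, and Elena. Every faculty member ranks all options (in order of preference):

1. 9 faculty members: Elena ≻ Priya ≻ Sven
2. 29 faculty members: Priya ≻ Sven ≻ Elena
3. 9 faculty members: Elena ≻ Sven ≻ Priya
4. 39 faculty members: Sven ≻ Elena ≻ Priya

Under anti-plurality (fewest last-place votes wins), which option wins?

Last-place votes: Sven 9, Priya 48, Elena 29.
Sven is ranked last by the fewest voters, so Sven wins.

Sven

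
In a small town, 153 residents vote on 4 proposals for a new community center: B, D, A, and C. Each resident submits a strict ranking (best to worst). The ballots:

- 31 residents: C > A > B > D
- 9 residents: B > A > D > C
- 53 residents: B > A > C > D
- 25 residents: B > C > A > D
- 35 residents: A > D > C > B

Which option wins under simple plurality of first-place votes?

B

First-place votes: B 87, D 0, A 35, C 31.
B has the most first-place votes.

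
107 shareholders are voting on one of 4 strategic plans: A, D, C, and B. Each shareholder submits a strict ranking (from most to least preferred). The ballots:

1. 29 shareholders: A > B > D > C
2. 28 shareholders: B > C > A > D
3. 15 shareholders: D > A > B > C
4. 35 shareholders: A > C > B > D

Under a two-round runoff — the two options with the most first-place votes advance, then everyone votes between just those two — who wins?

Round 1 first-place votes: A 64, D 15, C 0, B 28.
A and B advance.
Runoff: A is preferred to B by 79 voters; B by 28.
A wins the runoff.

A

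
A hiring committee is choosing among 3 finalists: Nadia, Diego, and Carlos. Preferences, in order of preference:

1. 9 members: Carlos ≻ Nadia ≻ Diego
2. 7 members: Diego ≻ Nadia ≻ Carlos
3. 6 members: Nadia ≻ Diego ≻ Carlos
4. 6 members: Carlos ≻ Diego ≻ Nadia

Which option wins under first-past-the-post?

First-place votes: Nadia 6, Diego 7, Carlos 15.
Carlos has the most first-place votes.

Carlos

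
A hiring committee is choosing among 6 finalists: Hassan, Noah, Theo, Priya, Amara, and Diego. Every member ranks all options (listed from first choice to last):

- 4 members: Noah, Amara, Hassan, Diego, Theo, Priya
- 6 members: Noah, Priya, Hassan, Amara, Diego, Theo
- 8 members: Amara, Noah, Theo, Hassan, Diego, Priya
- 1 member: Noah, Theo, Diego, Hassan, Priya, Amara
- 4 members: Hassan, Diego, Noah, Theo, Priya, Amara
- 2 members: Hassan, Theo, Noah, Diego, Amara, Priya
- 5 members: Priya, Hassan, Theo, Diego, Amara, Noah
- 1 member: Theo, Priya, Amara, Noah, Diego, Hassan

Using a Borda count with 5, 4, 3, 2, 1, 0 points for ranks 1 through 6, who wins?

Noah

Hassan: 4·3 + 6·3 + 8·2 + 1·2 + 4·5 + 2·5 + 5·4 + 1·0 = 98
Noah: 4·5 + 6·5 + 8·4 + 1·5 + 4·3 + 2·3 + 5·0 + 1·2 = 107
Theo: 4·1 + 6·0 + 8·3 + 1·4 + 4·2 + 2·4 + 5·3 + 1·5 = 68
Priya: 4·0 + 6·4 + 8·0 + 1·1 + 4·1 + 2·0 + 5·5 + 1·4 = 58
Amara: 4·4 + 6·2 + 8·5 + 1·0 + 4·0 + 2·1 + 5·1 + 1·3 = 78
Diego: 4·2 + 6·1 + 8·1 + 1·3 + 4·4 + 2·2 + 5·2 + 1·1 = 56
Noah has the highest Borda score (107).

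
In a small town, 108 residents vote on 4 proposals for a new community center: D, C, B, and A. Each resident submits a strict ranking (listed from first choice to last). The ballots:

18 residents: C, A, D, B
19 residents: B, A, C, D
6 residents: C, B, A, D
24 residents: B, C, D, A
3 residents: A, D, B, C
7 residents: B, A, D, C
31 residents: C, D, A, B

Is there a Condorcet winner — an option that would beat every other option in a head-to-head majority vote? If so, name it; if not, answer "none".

C vs D: 98–10 for C.
C vs B: 55–53 for C.
C vs A: 79–29 for C.
C beats every other option head-to-head.

C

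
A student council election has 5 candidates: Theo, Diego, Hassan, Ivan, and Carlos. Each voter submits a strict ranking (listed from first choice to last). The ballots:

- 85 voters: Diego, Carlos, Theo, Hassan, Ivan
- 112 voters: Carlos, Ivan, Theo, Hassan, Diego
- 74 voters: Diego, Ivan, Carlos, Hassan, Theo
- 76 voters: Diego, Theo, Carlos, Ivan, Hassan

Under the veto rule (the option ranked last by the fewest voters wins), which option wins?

Last-place votes: Theo 74, Diego 112, Hassan 76, Ivan 85, Carlos 0.
Carlos is ranked last by the fewest voters, so Carlos wins.

Carlos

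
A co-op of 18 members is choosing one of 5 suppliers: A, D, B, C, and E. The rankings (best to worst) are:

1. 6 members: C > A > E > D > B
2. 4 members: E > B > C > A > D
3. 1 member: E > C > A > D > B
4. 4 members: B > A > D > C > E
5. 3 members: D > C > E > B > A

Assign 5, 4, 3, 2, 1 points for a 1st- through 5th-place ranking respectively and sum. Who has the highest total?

C

A: 6·4 + 4·2 + 1·3 + 4·4 + 3·1 = 54
D: 6·2 + 4·1 + 1·2 + 4·3 + 3·5 = 45
B: 6·1 + 4·4 + 1·1 + 4·5 + 3·2 = 49
C: 6·5 + 4·3 + 1·4 + 4·2 + 3·4 = 66
E: 6·3 + 4·5 + 1·5 + 4·1 + 3·3 = 56
C has the highest Borda score (66).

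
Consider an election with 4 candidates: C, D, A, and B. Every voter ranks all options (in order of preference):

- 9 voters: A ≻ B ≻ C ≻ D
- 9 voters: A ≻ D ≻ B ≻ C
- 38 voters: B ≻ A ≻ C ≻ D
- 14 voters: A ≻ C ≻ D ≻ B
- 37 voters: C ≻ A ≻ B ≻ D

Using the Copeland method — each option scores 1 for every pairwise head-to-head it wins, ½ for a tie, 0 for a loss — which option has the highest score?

C: beats D; loses to A and B → score 1.
D: loses to C, A, and B → score 0.
A: beats C, D, and B → score 3.
B: beats C and D; loses to A → score 2.
A has the best pairwise record.

A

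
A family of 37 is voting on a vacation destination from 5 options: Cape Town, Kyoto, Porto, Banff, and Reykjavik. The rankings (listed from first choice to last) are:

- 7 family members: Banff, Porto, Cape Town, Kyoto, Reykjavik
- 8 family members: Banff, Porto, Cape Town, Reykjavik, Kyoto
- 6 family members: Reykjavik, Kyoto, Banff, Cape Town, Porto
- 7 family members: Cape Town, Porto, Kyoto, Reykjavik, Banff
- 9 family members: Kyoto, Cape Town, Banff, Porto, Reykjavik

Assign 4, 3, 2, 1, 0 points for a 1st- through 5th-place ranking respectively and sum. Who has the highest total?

Cape Town: 7·2 + 8·2 + 6·1 + 7·4 + 9·3 = 91
Kyoto: 7·1 + 8·0 + 6·3 + 7·2 + 9·4 = 75
Porto: 7·3 + 8·3 + 6·0 + 7·3 + 9·1 = 75
Banff: 7·4 + 8·4 + 6·2 + 7·0 + 9·2 = 90
Reykjavik: 7·0 + 8·1 + 6·4 + 7·1 + 9·0 = 39
Cape Town has the highest Borda score (91).

Cape Town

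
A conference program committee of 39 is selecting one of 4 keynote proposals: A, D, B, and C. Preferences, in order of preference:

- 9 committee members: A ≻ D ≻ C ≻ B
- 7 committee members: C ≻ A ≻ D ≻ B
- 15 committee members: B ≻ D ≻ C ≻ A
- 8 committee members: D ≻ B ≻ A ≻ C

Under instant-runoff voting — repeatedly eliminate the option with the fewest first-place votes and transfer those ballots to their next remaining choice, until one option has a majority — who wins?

Round 1: A 9, D 8, B 15, C 7. Eliminate C.
Round 2: A 16, D 8, B 15. Eliminate D.
Round 3: A 16, B 23. B has a majority.

B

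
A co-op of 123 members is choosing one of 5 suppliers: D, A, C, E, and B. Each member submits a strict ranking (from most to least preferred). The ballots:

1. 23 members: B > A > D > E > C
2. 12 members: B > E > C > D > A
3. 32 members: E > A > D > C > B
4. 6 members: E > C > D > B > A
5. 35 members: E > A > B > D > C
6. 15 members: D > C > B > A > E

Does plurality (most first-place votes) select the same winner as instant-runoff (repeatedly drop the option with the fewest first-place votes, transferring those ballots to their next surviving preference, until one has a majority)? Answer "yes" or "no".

Plurality — first-place votes: D 15, A 0, C 0, E 73, B 35. Winner: E.
Instant-runoff — R1 D 15, A 0, C 0, E 73, B 35 (E winner). Winner: E.
The two methods agree.

yes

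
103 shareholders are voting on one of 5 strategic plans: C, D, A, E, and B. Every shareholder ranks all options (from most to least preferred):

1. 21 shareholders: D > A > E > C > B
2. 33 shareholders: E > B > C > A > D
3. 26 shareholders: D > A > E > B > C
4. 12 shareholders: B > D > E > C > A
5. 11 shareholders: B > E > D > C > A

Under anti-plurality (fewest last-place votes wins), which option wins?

E

Last-place votes: C 26, D 33, A 23, E 0, B 21.
E is ranked last by the fewest voters, so E wins.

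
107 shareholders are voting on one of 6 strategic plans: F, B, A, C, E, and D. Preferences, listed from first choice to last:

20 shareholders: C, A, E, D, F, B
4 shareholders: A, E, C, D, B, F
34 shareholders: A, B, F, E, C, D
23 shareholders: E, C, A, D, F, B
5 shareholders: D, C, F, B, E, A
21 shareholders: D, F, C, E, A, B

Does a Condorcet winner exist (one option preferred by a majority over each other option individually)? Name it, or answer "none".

none

Checking pairwise contests:
A beats F 81–26.
F beats B 69–38.
C beats A 69–38.
F beats C 55–52.
F beats E 60–47.
A beats D 81–26.
Every option loses at least one head-to-head, so there is no Condorcet winner.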